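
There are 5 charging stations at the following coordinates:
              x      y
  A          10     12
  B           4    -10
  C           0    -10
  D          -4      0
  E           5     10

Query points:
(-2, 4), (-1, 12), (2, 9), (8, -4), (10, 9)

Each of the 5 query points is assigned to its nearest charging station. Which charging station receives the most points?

E

(-2, 4) — d² to each: A:208, B:232, C:200, D:20, E:85 → nearest is D
(-1, 12) — d² to each: A:121, B:509, C:485, D:153, E:40 → nearest is E
(2, 9) — d² to each: A:73, B:365, C:365, D:117, E:10 → nearest is E
(8, -4) — d² to each: A:260, B:52, C:100, D:160, E:205 → nearest is B
(10, 9) — d² to each: A:9, B:397, C:461, D:277, E:26 → nearest is A
Tally — A:1, B:1, D:1, E:2. E captures the most (2).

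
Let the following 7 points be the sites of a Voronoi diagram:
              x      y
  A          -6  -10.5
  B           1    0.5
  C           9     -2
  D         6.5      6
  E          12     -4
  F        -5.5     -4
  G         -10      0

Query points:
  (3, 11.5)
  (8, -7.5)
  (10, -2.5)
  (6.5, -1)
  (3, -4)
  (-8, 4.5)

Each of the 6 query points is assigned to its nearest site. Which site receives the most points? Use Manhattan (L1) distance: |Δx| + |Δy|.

C

(3, 11.5) — d to each: A:31, B:13, C:19.5, D:9, E:24.5, F:24, G:24.5 → nearest is D
(8, -7.5) — d to each: A:17, B:15, C:6.5, D:15, E:7.5, F:17, G:25.5 → nearest is C
(10, -2.5) — d to each: A:24, B:12, C:1.5, D:12, E:3.5, F:17, G:22.5 → nearest is C
(6.5, -1) — d to each: A:22, B:7, C:3.5, D:7, E:8.5, F:15, G:17.5 → nearest is C
(3, -4) — d to each: A:15.5, B:6.5, C:8, D:13.5, E:9, F:8.5, G:17 → nearest is B
(-8, 4.5) — d to each: A:17, B:13, C:23.5, D:16, E:28.5, F:11, G:6.5 → nearest is G
Tally — B:1, C:3, D:1, G:1. C captures the most (3).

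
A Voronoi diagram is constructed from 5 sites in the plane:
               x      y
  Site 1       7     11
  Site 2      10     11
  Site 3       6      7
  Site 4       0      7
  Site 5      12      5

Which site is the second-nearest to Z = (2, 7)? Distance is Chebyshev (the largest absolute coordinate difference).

d(Z, Site 1) = max(5, 4) = 5
d(Z, Site 2) = max(8, 4) = 8
d(Z, Site 3) = max(4, 0) = 4
d(Z, Site 4) = max(2, 0) = 2
d(Z, Site 5) = max(10, 2) = 10
Sorted ascending: Site 4, Site 3, Site 1, … — the second-nearest is Site 3.

Site 3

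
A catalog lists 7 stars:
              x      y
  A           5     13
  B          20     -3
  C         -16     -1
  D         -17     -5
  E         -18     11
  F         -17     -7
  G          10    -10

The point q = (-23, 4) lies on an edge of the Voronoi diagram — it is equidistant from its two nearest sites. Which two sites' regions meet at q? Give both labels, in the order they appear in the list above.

Squared distances from q to each site:
|qA|² = (-23−5)² + (4−13)² = 784 + 81 = 865
|qB|² = (-23−20)² + (4−(-3))² = 1849 + 49 = 1898
|qC|² = (-23−(-16))² + (4−(-1))² = 49 + 25 = 74
|qD|² = (-23−(-17))² + (4−(-5))² = 36 + 81 = 117
|qE|² = (-23−(-18))² + (4−11)² = 25 + 49 = 74
|qF|² = (-23−(-17))² + (4−(-7))² = 36 + 121 = 157
|qG|² = (-23−10)² + (4−(-10))² = 1089 + 196 = 1285
q is equidistant from C and E (both at squared distance 74), and every other site is strictly farther — so q lies on the C–E Voronoi edge.

C and E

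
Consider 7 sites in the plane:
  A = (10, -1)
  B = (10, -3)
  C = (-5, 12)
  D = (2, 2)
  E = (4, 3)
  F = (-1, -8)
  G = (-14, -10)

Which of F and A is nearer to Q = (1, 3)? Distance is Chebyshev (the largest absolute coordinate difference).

d(Q,F) = max(2, 11) = 11
d(Q,A) = max(9, 4) = 9
11 > 9, so A is closer.

A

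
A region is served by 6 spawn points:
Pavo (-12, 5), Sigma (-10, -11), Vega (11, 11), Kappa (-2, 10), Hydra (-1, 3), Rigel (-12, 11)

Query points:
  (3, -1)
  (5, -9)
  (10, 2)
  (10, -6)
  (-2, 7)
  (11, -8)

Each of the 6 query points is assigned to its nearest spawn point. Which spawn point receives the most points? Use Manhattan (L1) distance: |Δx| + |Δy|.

Vega

(3, -1) — d to each: Pavo:21, Sigma:23, Vega:20, Kappa:16, Hydra:8, Rigel:27 → nearest is Hydra
(5, -9) — d to each: Pavo:31, Sigma:17, Vega:26, Kappa:26, Hydra:18, Rigel:37 → nearest is Sigma
(10, 2) — d to each: Pavo:25, Sigma:33, Vega:10, Kappa:20, Hydra:12, Rigel:31 → nearest is Vega
(10, -6) — d to each: Pavo:33, Sigma:25, Vega:18, Kappa:28, Hydra:20, Rigel:39 → nearest is Vega
(-2, 7) — d to each: Pavo:12, Sigma:26, Vega:17, Kappa:3, Hydra:5, Rigel:14 → nearest is Kappa
(11, -8) — d to each: Pavo:36, Sigma:24, Vega:19, Kappa:31, Hydra:23, Rigel:42 → nearest is Vega
Tally — Sigma:1, Vega:3, Kappa:1, Hydra:1. Vega captures the most (3).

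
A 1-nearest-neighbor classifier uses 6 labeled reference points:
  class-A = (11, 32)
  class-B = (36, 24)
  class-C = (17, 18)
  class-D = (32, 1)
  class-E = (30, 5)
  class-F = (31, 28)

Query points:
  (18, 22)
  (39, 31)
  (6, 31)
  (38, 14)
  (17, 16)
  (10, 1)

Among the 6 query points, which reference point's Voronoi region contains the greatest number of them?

class-C

(18, 22) — d² to each: class-A:149, class-B:328, class-C:17, class-D:637, class-E:433, class-F:205 → nearest is class-C
(39, 31) — d² to each: class-A:785, class-B:58, class-C:653, class-D:949, class-E:757, class-F:73 → nearest is class-B
(6, 31) — d² to each: class-A:26, class-B:949, class-C:290, class-D:1576, class-E:1252, class-F:634 → nearest is class-A
(38, 14) — d² to each: class-A:1053, class-B:104, class-C:457, class-D:205, class-E:145, class-F:245 → nearest is class-B
(17, 16) — d² to each: class-A:292, class-B:425, class-C:4, class-D:450, class-E:290, class-F:340 → nearest is class-C
(10, 1) — d² to each: class-A:962, class-B:1205, class-C:338, class-D:484, class-E:416, class-F:1170 → nearest is class-C
Tally — class-A:1, class-B:2, class-C:3. class-C captures the most (3).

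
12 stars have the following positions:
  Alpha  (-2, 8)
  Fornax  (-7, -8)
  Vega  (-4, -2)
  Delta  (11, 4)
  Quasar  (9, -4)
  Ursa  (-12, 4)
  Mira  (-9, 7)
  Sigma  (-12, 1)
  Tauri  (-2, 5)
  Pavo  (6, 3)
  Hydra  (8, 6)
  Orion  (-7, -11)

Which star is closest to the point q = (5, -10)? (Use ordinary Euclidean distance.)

Quasar

Since √ is increasing, it suffices to compare squared distances:
d²(q, Alpha) = 49 + 324 = 373
d²(q, Fornax) = 144 + 4 = 148
d²(q, Vega) = 81 + 64 = 145
d²(q, Delta) = 36 + 196 = 232
d²(q, Quasar) = 16 + 36 = 52
d²(q, Ursa) = 289 + 196 = 485
d²(q, Mira) = 196 + 289 = 485
d²(q, Sigma) = 289 + 121 = 410
d²(q, Tauri) = 49 + 225 = 274
d²(q, Pavo) = 1 + 169 = 170
d²(q, Hydra) = 9 + 256 = 265
d²(q, Orion) = 144 + 1 = 145
Minimum is at Quasar.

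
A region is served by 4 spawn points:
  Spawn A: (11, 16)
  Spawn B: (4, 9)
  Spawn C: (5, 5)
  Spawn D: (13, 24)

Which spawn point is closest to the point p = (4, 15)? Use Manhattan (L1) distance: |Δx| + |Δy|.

d(p, Spawn A) = 7 + 1 = 8
d(p, Spawn B) = 0 + 6 = 6
d(p, Spawn C) = 1 + 10 = 11
d(p, Spawn D) = 9 + 9 = 18
Minimum is at Spawn B.

Spawn B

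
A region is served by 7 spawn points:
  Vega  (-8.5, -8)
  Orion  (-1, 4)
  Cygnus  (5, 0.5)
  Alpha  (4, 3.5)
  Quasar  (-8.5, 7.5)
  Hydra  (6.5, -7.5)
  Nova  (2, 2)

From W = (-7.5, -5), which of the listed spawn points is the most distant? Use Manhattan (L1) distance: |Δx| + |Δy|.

d(W, Vega) = |-7.5−(-8.5)| + |-5−(-8)| = 1 + 3 = 4
d(W, Orion) = |-7.5−(-1)| + |-5−4| = 6.5 + 9 = 15.5
d(W, Cygnus) = |-7.5−5| + |-5−0.5| = 12.5 + 5.5 = 18
d(W, Alpha) = |-7.5−4| + |-5−3.5| = 11.5 + 8.5 = 20
d(W, Quasar) = |-7.5−(-8.5)| + |-5−7.5| = 1 + 12.5 = 13.5
d(W, Hydra) = |-7.5−6.5| + |-5−(-7.5)| = 14 + 2.5 = 16.5
d(W, Nova) = |-7.5−2| + |-5−2| = 9.5 + 7 = 16.5
The largest is to Alpha.

Alpha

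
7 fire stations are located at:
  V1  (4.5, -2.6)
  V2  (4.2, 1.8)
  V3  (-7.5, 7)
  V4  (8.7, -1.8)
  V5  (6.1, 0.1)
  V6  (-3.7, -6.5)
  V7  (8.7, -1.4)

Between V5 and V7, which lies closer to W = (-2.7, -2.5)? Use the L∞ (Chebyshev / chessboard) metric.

d(W,V5) = max(8.8, 2.6) = 8.8
d(W,V7) = max(11.4, 1.1) = 11.4
8.8 < 11.4, so V5 is closer.

V5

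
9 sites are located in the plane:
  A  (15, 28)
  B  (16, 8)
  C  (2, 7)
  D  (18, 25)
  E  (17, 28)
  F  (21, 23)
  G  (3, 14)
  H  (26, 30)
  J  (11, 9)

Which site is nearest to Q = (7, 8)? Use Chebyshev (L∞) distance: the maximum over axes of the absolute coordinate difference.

d(Q,A) = max(8, 20) = 20
d(Q,B) = max(9, 0) = 9
d(Q,C) = max(5, 1) = 5
d(Q,D) = max(11, 17) = 17
d(Q,E) = max(10, 20) = 20
d(Q,F) = max(14, 15) = 15
d(Q,G) = max(4, 6) = 6
d(Q,H) = max(19, 22) = 22
d(Q,J) = max(4, 1) = 4
The smallest is to J, so Q lies in the Voronoi region of J.

J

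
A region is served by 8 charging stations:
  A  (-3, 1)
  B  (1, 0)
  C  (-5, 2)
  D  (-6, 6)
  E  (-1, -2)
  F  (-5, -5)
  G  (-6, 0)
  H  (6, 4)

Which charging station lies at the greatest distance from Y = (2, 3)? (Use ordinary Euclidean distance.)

Squared Euclidean distances:
|YA|² = 25 + 4 = 29
|YB|² = 1 + 9 = 10
|YC|² = 49 + 1 = 50
|YD|² = 64 + 9 = 73
|YE|² = 9 + 25 = 34
|YF|² = 49 + 64 = 113
|YG|² = 64 + 9 = 73
|YH|² = 16 + 1 = 17
The largest is to F.

F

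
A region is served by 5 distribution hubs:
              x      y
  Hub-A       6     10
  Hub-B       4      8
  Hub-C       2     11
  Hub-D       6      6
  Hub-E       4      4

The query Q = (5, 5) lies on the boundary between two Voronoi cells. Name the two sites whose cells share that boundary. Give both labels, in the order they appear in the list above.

Hub-D and Hub-E

Squared distances from Q to each site:
d²(Q, Hub-A) = (5−6)² + (5−10)² = 1 + 25 = 26
d²(Q, Hub-B) = (5−4)² + (5−8)² = 1 + 9 = 10
d²(Q, Hub-C) = (5−2)² + (5−11)² = 9 + 36 = 45
d²(Q, Hub-D) = (5−6)² + (5−6)² = 1 + 1 = 2
d²(Q, Hub-E) = (5−4)² + (5−4)² = 1 + 1 = 2
Q is equidistant from Hub-D and Hub-E (both at squared distance 2), and every other site is strictly farther — so Q lies on the Hub-D–Hub-E Voronoi edge.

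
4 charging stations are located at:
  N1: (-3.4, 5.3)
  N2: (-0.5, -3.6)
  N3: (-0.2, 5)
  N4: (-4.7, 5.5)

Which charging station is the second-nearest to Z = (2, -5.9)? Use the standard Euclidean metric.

Compare squared distances (the ordering matches that of the actual distances):
|ZN1|² = (2−(-3.4))² + (-5.9−5.3)² = 29.16 + 125.44 = 154.6
|ZN2|² = (2−(-0.5))² + (-5.9−(-3.6))² = 6.25 + 5.29 = 11.54
|ZN3|² = (2−(-0.2))² + (-5.9−5)² = 4.84 + 118.81 = 123.65
|ZN4|² = (2−(-4.7))² + (-5.9−5.5)² = 44.89 + 129.96 = 174.85
Sorted ascending: N2, N3, N1, … — the second-nearest is N3.

N3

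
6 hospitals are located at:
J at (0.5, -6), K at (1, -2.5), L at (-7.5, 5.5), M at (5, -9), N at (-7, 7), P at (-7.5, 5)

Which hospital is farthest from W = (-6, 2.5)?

M

Compare squared distances (the ordering matches that of the actual distances):
|WJ|² = (-6−0.5)² + (2.5−(-6))² = 42.25 + 72.25 = 114.5
|WK|² = (-6−1)² + (2.5−(-2.5))² = 49 + 25 = 74
|WL|² = (-6−(-7.5))² + (2.5−5.5)² = 2.25 + 9 = 11.25
|WM|² = (-6−5)² + (2.5−(-9))² = 121 + 132.25 = 253.25
|WN|² = (-6−(-7))² + (2.5−7)² = 1 + 20.25 = 21.25
|WP|² = (-6−(-7.5))² + (2.5−5)² = 2.25 + 6.25 = 8.5
The largest is to M.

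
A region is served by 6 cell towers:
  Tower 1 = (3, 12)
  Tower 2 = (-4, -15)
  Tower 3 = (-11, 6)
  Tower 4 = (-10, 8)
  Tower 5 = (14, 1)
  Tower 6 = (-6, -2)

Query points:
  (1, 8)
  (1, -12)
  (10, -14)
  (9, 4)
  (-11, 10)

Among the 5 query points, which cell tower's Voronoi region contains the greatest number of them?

(1, 8) — d² to each: Tower 1:20, Tower 2:554, Tower 3:148, Tower 4:121, Tower 5:218, Tower 6:149 → nearest is Tower 1
(1, -12) — d² to each: Tower 1:580, Tower 2:34, Tower 3:468, Tower 4:521, Tower 5:338, Tower 6:149 → nearest is Tower 2
(10, -14) — d² to each: Tower 1:725, Tower 2:197, Tower 3:841, Tower 4:884, Tower 5:241, Tower 6:400 → nearest is Tower 2
(9, 4) — d² to each: Tower 1:100, Tower 2:530, Tower 3:404, Tower 4:377, Tower 5:34, Tower 6:261 → nearest is Tower 5
(-11, 10) — d² to each: Tower 1:200, Tower 2:674, Tower 3:16, Tower 4:5, Tower 5:706, Tower 6:169 → nearest is Tower 4
Tally — Tower 1:1, Tower 2:2, Tower 4:1, Tower 5:1. Tower 2 captures the most (2).

Tower 2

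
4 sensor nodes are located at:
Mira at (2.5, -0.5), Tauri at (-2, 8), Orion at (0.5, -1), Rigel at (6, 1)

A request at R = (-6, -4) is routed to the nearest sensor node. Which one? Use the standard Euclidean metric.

Orion

Squared Euclidean distances:
d²(R, Mira) = 72.25 + 12.25 = 84.5
d²(R, Tauri) = 16 + 144 = 160
d²(R, Orion) = 42.25 + 9 = 51.25
d²(R, Rigel) = 144 + 25 = 169
The smallest is to Orion, so R lies in the Voronoi region of Orion.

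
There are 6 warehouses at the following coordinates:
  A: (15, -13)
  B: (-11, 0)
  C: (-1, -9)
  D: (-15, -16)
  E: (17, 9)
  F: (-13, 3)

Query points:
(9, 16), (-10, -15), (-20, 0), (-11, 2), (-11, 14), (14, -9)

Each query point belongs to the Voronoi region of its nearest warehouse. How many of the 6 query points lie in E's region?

1

(9, 16) — d² to each: A:877, B:656, C:725, D:1600, E:113, F:653 → nearest is E
(-10, -15) — d² to each: A:629, B:226, C:117, D:26, E:1305, F:333 → nearest is D
(-20, 0) — d² to each: A:1394, B:81, C:442, D:281, E:1450, F:58 → nearest is F
(-11, 2) — d² to each: A:901, B:4, C:221, D:340, E:833, F:5 → nearest is B
(-11, 14) — d² to each: A:1405, B:196, C:629, D:916, E:809, F:125 → nearest is F
(14, -9) — d² to each: A:17, B:706, C:225, D:890, E:333, F:873 → nearest is A
1 of the 6 points has E as nearest.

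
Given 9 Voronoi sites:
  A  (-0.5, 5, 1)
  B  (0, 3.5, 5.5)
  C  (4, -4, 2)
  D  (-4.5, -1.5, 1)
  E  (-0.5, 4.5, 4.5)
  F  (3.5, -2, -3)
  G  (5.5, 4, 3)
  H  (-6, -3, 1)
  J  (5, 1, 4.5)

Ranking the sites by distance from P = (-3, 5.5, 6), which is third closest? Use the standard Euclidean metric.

Squared Euclidean distances:
|PA|² = 6.25 + 0.25 + 25 = 31.5
|PB|² = 9 + 4 + 0.25 = 13.25
|PC|² = 49 + 90.25 + 16 = 155.25
|PD|² = 2.25 + 49 + 25 = 76.25
|PE|² = 6.25 + 1 + 2.25 = 9.5
|PF|² = 42.25 + 56.25 + 81 = 179.5
|PG|² = 72.25 + 2.25 + 9 = 83.5
|PH|² = 9 + 72.25 + 25 = 106.25
|PJ|² = 64 + 20.25 + 2.25 = 86.5
Sorted ascending: E, B, A, D, … — the third-nearest is A.

A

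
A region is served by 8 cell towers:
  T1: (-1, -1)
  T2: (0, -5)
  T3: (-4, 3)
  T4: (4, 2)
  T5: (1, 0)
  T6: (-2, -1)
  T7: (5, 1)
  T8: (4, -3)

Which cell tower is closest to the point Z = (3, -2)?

Compare squared distances (the ordering matches that of the actual distances):
|ZT1|² = (3−(-1))² + (-2−(-1))² = 16 + 1 = 17
|ZT2|² = (3−0)² + (-2−(-5))² = 9 + 9 = 18
|ZT3|² = (3−(-4))² + (-2−3)² = 49 + 25 = 74
|ZT4|² = (3−4)² + (-2−2)² = 1 + 16 = 17
|ZT5|² = (3−1)² + (-2−0)² = 4 + 4 = 8
|ZT6|² = (3−(-2))² + (-2−(-1))² = 25 + 1 = 26
|ZT7|² = (3−5)² + (-2−1)² = 4 + 9 = 13
|ZT8|² = (3−4)² + (-2−(-3))² = 1 + 1 = 2
Minimum is at T8.

T8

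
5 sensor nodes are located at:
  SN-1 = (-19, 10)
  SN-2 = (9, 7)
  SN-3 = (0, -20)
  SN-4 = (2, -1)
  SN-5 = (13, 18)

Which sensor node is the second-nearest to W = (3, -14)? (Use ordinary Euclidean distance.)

SN-4

Compare squared distances (the ordering matches that of the actual distances):
d²(W, SN-1) = (3−(-19))² + (-14−10)² = 484 + 576 = 1060
d²(W, SN-2) = (3−9)² + (-14−7)² = 36 + 441 = 477
d²(W, SN-3) = (3−0)² + (-14−(-20))² = 9 + 36 = 45
d²(W, SN-4) = (3−2)² + (-14−(-1))² = 1 + 169 = 170
d²(W, SN-5) = (3−13)² + (-14−18)² = 100 + 1024 = 1124
Sorted ascending: SN-3, SN-4, SN-2, … — the second-nearest is SN-4.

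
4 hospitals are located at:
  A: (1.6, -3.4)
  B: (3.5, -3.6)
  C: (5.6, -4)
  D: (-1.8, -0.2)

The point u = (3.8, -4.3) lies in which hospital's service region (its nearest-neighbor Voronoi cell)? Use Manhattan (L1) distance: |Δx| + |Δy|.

B

d(u,A) = |3.8−1.6| + |-4.3−(-3.4)| = 2.2 + 0.9 = 3.1
d(u,B) = |3.8−3.5| + |-4.3−(-3.6)| = 0.3 + 0.7 = 1
d(u,C) = |3.8−5.6| + |-4.3−(-4)| = 1.8 + 0.3 = 2.1
d(u,D) = |3.8−(-1.8)| + |-4.3−(-0.2)| = 5.6 + 4.1 = 9.7
Minimum is at B.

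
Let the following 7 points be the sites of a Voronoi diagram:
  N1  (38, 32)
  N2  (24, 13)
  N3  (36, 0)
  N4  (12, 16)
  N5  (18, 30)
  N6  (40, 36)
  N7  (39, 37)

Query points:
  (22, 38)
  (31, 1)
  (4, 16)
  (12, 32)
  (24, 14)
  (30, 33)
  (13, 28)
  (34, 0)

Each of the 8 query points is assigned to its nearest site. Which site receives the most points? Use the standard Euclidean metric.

(22, 38) — d² to each: N1:292, N2:629, N3:1640, N4:584, N5:80, N6:328, N7:290 → nearest is N5
(31, 1) — d² to each: N1:1010, N2:193, N3:26, N4:586, N5:1010, N6:1306, N7:1360 → nearest is N3
(4, 16) — d² to each: N1:1412, N2:409, N3:1280, N4:64, N5:392, N6:1696, N7:1666 → nearest is N4
(12, 32) — d² to each: N1:676, N2:505, N3:1600, N4:256, N5:40, N6:800, N7:754 → nearest is N5
(24, 14) — d² to each: N1:520, N2:1, N3:340, N4:148, N5:292, N6:740, N7:754 → nearest is N2
(30, 33) — d² to each: N1:65, N2:436, N3:1125, N4:613, N5:153, N6:109, N7:97 → nearest is N1
(13, 28) — d² to each: N1:641, N2:346, N3:1313, N4:145, N5:29, N6:793, N7:757 → nearest is N5
(34, 0) — d² to each: N1:1040, N2:269, N3:4, N4:740, N5:1156, N6:1332, N7:1394 → nearest is N3
Tally — N1:1, N2:1, N3:2, N4:1, N5:3. N5 captures the most (3).

N5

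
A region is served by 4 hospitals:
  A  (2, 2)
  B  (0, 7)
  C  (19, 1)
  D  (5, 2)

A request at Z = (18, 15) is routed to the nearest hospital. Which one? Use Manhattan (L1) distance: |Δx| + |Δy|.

C

d(Z,A) = 16 + 13 = 29
d(Z,B) = 18 + 8 = 26
d(Z,C) = 1 + 14 = 15
d(Z,D) = 13 + 13 = 26
Minimum is at C.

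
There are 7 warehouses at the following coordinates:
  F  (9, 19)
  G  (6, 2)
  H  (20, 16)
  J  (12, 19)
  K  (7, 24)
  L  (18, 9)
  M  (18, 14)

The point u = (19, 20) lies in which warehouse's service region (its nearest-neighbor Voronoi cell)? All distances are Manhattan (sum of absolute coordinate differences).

d(u,F) = 10 + 1 = 11
d(u,G) = 13 + 18 = 31
d(u,H) = 1 + 4 = 5
d(u,J) = 7 + 1 = 8
d(u,K) = 12 + 4 = 16
d(u,L) = 1 + 11 = 12
d(u,M) = 1 + 6 = 7
The smallest is to H, so u lies in the Voronoi region of H.

H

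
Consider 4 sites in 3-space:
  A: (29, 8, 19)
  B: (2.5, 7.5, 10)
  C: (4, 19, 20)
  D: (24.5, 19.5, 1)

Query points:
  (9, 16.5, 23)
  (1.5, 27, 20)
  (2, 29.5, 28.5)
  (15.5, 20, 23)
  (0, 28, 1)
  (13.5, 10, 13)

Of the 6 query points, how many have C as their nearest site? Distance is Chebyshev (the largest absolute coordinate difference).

6

(9, 16.5, 23) — d to each: A:20, B:13, C:5, D:22 → nearest is C
(1.5, 27, 20) — d to each: A:27.5, B:19.5, C:8, D:23 → nearest is C
(2, 29.5, 28.5) — d to each: A:27, B:22, C:10.5, D:27.5 → nearest is C
(15.5, 20, 23) — d to each: A:13.5, B:13, C:11.5, D:22 → nearest is C
(0, 28, 1) — d to each: A:29, B:20.5, C:19, D:24.5 → nearest is C
(13.5, 10, 13) — d to each: A:15.5, B:11, C:9.5, D:12 → nearest is C
6 of the 6 points have C as nearest.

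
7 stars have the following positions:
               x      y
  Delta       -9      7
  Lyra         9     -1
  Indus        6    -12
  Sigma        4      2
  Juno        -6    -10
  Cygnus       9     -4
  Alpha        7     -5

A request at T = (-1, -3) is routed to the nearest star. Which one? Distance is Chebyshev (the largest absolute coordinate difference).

d(T, Delta) = max(8, 10) = 10
d(T, Lyra) = max(10, 2) = 10
d(T, Indus) = max(7, 9) = 9
d(T, Sigma) = max(5, 5) = 5
d(T, Juno) = max(5, 7) = 7
d(T, Cygnus) = max(10, 1) = 10
d(T, Alpha) = max(8, 2) = 8
Sigma is nearest.

Sigma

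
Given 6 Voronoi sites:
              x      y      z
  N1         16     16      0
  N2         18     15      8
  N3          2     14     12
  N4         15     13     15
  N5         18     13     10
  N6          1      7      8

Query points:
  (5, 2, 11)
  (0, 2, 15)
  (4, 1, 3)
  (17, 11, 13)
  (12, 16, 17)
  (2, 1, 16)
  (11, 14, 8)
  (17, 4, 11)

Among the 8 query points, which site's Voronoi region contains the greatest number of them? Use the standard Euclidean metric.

N6

(5, 2, 11) — d² to each: N1:438, N2:347, N3:154, N4:237, N5:291, N6:50 → nearest is N6
(0, 2, 15) — d² to each: N1:677, N2:542, N3:157, N4:346, N5:470, N6:75 → nearest is N6
(4, 1, 3) — d² to each: N1:378, N2:417, N3:254, N4:409, N5:389, N6:70 → nearest is N6
(17, 11, 13) — d² to each: N1:195, N2:42, N3:235, N4:12, N5:14, N6:297 → nearest is N4
(12, 16, 17) — d² to each: N1:305, N2:118, N3:129, N4:22, N5:94, N6:283 → nearest is N4
(2, 1, 16) — d² to each: N1:677, N2:516, N3:185, N4:314, N5:436, N6:101 → nearest is N6
(11, 14, 8) — d² to each: N1:93, N2:50, N3:97, N4:66, N5:54, N6:149 → nearest is N2
(17, 4, 11) — d² to each: N1:266, N2:131, N3:326, N4:101, N5:83, N6:274 → nearest is N5
Tally — N2:1, N4:2, N5:1, N6:4. N6 captures the most (4).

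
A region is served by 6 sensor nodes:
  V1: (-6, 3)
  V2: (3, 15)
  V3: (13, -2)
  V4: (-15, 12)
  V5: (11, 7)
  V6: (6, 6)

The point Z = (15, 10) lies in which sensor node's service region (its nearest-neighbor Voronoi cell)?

Squared Euclidean distances:
|ZV1|² = (15−(-6))² + (10−3)² = 441 + 49 = 490
|ZV2|² = (15−3)² + (10−15)² = 144 + 25 = 169
|ZV3|² = (15−13)² + (10−(-2))² = 4 + 144 = 148
|ZV4|² = (15−(-15))² + (10−12)² = 900 + 4 = 904
|ZV5|² = (15−11)² + (10−7)² = 16 + 9 = 25
|ZV6|² = (15−6)² + (10−6)² = 81 + 16 = 97
Minimum is at V5.

V5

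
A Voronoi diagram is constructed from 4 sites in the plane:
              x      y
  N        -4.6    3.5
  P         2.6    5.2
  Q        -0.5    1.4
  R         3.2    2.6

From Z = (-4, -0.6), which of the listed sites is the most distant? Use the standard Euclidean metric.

P

Since √ is increasing, it suffices to compare squared distances:
|ZN|² = (-4−(-4.6))² + (-0.6−3.5)² = 0.36 + 16.81 = 17.17
|ZP|² = (-4−2.6)² + (-0.6−5.2)² = 43.56 + 33.64 = 77.2
|ZQ|² = (-4−(-0.5))² + (-0.6−1.4)² = 12.25 + 4 = 16.25
|ZR|² = (-4−3.2)² + (-0.6−2.6)² = 51.84 + 10.24 = 62.08
The largest is to P.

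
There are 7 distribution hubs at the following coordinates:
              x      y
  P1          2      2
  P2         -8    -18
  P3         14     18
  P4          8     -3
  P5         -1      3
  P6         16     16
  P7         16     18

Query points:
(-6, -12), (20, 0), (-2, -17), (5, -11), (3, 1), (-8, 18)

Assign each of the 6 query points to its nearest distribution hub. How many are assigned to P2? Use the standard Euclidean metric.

(-6, -12) — d² to each: P1:260, P2:40, P3:1300, P4:277, P5:250, P6:1268, P7:1384 → nearest is P2
(20, 0) — d² to each: P1:328, P2:1108, P3:360, P4:153, P5:450, P6:272, P7:340 → nearest is P4
(-2, -17) — d² to each: P1:377, P2:37, P3:1481, P4:296, P5:401, P6:1413, P7:1549 → nearest is P2
(5, -11) — d² to each: P1:178, P2:218, P3:922, P4:73, P5:232, P6:850, P7:962 → nearest is P4
(3, 1) — d² to each: P1:2, P2:482, P3:410, P4:41, P5:20, P6:394, P7:458 → nearest is P1
(-8, 18) — d² to each: P1:356, P2:1296, P3:484, P4:697, P5:274, P6:580, P7:576 → nearest is P5
2 of the 6 points have P2 as nearest.

2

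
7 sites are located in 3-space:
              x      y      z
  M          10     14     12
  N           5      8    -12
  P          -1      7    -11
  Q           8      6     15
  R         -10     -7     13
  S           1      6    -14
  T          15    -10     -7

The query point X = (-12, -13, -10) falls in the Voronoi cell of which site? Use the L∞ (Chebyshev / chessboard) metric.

d(X,M) = max(22, 27, 22) = 27
d(X,N) = max(17, 21, 2) = 21
d(X,P) = max(11, 20, 1) = 20
d(X,Q) = max(20, 19, 25) = 25
d(X,R) = max(2, 6, 23) = 23
d(X,S) = max(13, 19, 4) = 19
d(X,T) = max(27, 3, 3) = 27
Minimum is at S.

S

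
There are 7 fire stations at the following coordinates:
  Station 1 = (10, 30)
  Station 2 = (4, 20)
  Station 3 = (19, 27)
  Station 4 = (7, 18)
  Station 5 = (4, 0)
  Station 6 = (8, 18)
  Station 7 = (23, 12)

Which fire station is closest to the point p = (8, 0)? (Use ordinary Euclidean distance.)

Station 5

Compare squared distances (the ordering matches that of the actual distances):
d²(p, Station 1) = (8−10)² + (0−30)² = 4 + 900 = 904
d²(p, Station 2) = (8−4)² + (0−20)² = 16 + 400 = 416
d²(p, Station 3) = (8−19)² + (0−27)² = 121 + 729 = 850
d²(p, Station 4) = (8−7)² + (0−18)² = 1 + 324 = 325
d²(p, Station 5) = (8−4)² + (0−0)² = 16 + 0 = 16
d²(p, Station 6) = (8−8)² + (0−18)² = 0 + 324 = 324
d²(p, Station 7) = (8−23)² + (0−12)² = 225 + 144 = 369
Minimum is at Station 5.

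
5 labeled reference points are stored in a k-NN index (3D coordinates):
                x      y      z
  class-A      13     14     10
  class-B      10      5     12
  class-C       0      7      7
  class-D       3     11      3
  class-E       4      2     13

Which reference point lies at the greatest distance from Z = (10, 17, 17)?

Squared Euclidean distances:
d²(Z, class-A) = 9 + 9 + 49 = 67
d²(Z, class-B) = 0 + 144 + 25 = 169
d²(Z, class-C) = 100 + 100 + 100 = 300
d²(Z, class-D) = 49 + 36 + 196 = 281
d²(Z, class-E) = 36 + 225 + 16 = 277
The largest is to class-C.

class-C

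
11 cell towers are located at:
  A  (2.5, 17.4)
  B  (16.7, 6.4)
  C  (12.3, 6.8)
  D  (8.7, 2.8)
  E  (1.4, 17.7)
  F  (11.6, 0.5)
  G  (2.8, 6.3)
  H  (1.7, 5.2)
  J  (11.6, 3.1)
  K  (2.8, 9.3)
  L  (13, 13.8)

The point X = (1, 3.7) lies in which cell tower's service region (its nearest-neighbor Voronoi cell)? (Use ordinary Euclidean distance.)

Compare squared distances (the ordering matches that of the actual distances):
|XA|² = 2.25 + 187.69 = 189.94
|XB|² = 246.49 + 7.29 = 253.78
|XC|² = 127.69 + 9.61 = 137.3
|XD|² = 59.29 + 0.81 = 60.1
|XE|² = 0.16 + 196 = 196.16
|XF|² = 112.36 + 10.24 = 122.6
|XG|² = 3.24 + 6.76 = 10
|XH|² = 0.49 + 2.25 = 2.74
|XJ|² = 112.36 + 0.36 = 112.72
|XK|² = 3.24 + 31.36 = 34.6
|XL|² = 144 + 102.01 = 246.01
H is nearest.

H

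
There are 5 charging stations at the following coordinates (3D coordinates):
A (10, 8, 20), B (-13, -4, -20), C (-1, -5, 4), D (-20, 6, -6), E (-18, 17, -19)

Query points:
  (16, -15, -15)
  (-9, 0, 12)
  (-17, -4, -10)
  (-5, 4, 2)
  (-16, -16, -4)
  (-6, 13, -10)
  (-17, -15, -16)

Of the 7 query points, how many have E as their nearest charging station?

1

(16, -15, -15) — d² to each: A:1790, B:987, C:750, D:1818, E:2196 → nearest is C
(-9, 0, 12) — d² to each: A:489, B:1056, C:153, D:481, E:1331 → nearest is C
(-17, -4, -10) — d² to each: A:1773, B:116, C:453, D:125, E:523 → nearest is B
(-5, 4, 2) — d² to each: A:565, B:612, C:101, D:293, E:779 → nearest is C
(-16, -16, -4) — d² to each: A:1828, B:409, C:410, D:504, E:1318 → nearest is B
(-6, 13, -10) — d² to each: A:1181, B:438, C:545, D:261, E:241 → nearest is E
(-17, -15, -16) — d² to each: A:2554, B:153, C:756, D:550, E:1034 → nearest is B
1 of the 7 points has E as nearest.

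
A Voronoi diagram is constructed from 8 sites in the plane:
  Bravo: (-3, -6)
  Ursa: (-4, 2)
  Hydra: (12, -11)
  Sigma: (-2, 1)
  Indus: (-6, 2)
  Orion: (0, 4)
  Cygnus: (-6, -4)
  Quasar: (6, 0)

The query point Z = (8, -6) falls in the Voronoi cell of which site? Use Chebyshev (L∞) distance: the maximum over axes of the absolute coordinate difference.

d(Z, Bravo) = max(11, 0) = 11
d(Z, Ursa) = max(12, 8) = 12
d(Z, Hydra) = max(4, 5) = 5
d(Z, Sigma) = max(10, 7) = 10
d(Z, Indus) = max(14, 8) = 14
d(Z, Orion) = max(8, 10) = 10
d(Z, Cygnus) = max(14, 2) = 14
d(Z, Quasar) = max(2, 6) = 6
The smallest is to Hydra, so Z lies in the Voronoi region of Hydra.

Hydra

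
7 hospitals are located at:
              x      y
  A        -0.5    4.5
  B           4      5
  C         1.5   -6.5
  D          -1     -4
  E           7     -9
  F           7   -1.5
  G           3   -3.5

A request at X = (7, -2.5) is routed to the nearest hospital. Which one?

F

Since √ is increasing, it suffices to compare squared distances:
|XA|² = 56.25 + 49 = 105.25
|XB|² = 9 + 56.25 = 65.25
|XC|² = 30.25 + 16 = 46.25
|XD|² = 64 + 2.25 = 66.25
|XE|² = 0 + 42.25 = 42.25
|XF|² = 0 + 1 = 1
|XG|² = 16 + 1 = 17
F is nearest.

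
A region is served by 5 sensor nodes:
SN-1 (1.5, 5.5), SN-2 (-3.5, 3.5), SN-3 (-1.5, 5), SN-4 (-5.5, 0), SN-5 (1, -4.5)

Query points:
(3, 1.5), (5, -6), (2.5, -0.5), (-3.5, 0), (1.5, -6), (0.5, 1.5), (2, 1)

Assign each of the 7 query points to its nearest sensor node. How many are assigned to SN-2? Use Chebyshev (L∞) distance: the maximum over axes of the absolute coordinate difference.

0

(3, 1.5) — d to each: SN-1:4, SN-2:6.5, SN-3:4.5, SN-4:8.5, SN-5:6 → nearest is SN-1
(5, -6) — d to each: SN-1:11.5, SN-2:9.5, SN-3:11, SN-4:10.5, SN-5:4 → nearest is SN-5
(2.5, -0.5) — d to each: SN-1:6, SN-2:6, SN-3:5.5, SN-4:8, SN-5:4 → nearest is SN-5
(-3.5, 0) — d to each: SN-1:5.5, SN-2:3.5, SN-3:5, SN-4:2, SN-5:4.5 → nearest is SN-4
(1.5, -6) — d to each: SN-1:11.5, SN-2:9.5, SN-3:11, SN-4:7, SN-5:1.5 → nearest is SN-5
(0.5, 1.5) — d to each: SN-1:4, SN-2:4, SN-3:3.5, SN-4:6, SN-5:6 → nearest is SN-3
(2, 1) — d to each: SN-1:4.5, SN-2:5.5, SN-3:4, SN-4:7.5, SN-5:5.5 → nearest is SN-3
0 of the 7 points have SN-2 as nearest.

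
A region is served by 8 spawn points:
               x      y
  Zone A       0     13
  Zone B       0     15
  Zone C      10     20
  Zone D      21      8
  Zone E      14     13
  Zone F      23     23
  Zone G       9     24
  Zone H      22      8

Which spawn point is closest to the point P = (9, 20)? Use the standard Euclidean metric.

Zone C

Since √ is increasing, it suffices to compare squared distances:
d²(P, Zone A) = 81 + 49 = 130
d²(P, Zone B) = 81 + 25 = 106
d²(P, Zone C) = 1 + 0 = 1
d²(P, Zone D) = 144 + 144 = 288
d²(P, Zone E) = 25 + 49 = 74
d²(P, Zone F) = 196 + 9 = 205
d²(P, Zone G) = 0 + 16 = 16
d²(P, Zone H) = 169 + 144 = 313
The smallest is to Zone C, so P lies in the Voronoi region of Zone C.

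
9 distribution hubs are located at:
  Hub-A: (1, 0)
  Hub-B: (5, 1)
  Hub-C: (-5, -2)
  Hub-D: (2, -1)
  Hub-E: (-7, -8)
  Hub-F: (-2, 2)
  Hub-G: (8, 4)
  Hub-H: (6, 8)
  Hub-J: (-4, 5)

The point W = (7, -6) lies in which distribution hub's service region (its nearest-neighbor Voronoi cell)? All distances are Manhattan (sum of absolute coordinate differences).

d(W, Hub-A) = |7−1| + |-6−0| = 6 + 6 = 12
d(W, Hub-B) = |7−5| + |-6−1| = 2 + 7 = 9
d(W, Hub-C) = |7−(-5)| + |-6−(-2)| = 12 + 4 = 16
d(W, Hub-D) = |7−2| + |-6−(-1)| = 5 + 5 = 10
d(W, Hub-E) = |7−(-7)| + |-6−(-8)| = 14 + 2 = 16
d(W, Hub-F) = |7−(-2)| + |-6−2| = 9 + 8 = 17
d(W, Hub-G) = |7−8| + |-6−4| = 1 + 10 = 11
d(W, Hub-H) = |7−6| + |-6−8| = 1 + 14 = 15
d(W, Hub-J) = |7−(-4)| + |-6−5| = 11 + 11 = 22
Minimum is at Hub-B.

Hub-B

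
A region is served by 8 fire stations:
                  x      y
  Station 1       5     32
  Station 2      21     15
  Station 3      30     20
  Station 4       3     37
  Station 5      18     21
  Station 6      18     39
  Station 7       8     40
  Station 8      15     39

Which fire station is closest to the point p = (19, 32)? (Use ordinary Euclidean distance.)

Squared Euclidean distances:
d²(p, Station 1) = (19−5)² + (32−32)² = 196 + 0 = 196
d²(p, Station 2) = (19−21)² + (32−15)² = 4 + 289 = 293
d²(p, Station 3) = (19−30)² + (32−20)² = 121 + 144 = 265
d²(p, Station 4) = (19−3)² + (32−37)² = 256 + 25 = 281
d²(p, Station 5) = (19−18)² + (32−21)² = 1 + 121 = 122
d²(p, Station 6) = (19−18)² + (32−39)² = 1 + 49 = 50
d²(p, Station 7) = (19−8)² + (32−40)² = 121 + 64 = 185
d²(p, Station 8) = (19−15)² + (32−39)² = 16 + 49 = 65
Minimum is at Station 6.

Station 6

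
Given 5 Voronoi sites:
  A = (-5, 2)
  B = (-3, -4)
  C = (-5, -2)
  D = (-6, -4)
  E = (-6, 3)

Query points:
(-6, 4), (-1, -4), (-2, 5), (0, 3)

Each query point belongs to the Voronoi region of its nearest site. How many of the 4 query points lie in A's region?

(-6, 4) — d² to each: A:5, B:73, C:37, D:64, E:1 → nearest is E
(-1, -4) — d² to each: A:52, B:4, C:20, D:25, E:74 → nearest is B
(-2, 5) — d² to each: A:18, B:82, C:58, D:97, E:20 → nearest is A
(0, 3) — d² to each: A:26, B:58, C:50, D:85, E:36 → nearest is A
2 of the 4 points have A as nearest.

2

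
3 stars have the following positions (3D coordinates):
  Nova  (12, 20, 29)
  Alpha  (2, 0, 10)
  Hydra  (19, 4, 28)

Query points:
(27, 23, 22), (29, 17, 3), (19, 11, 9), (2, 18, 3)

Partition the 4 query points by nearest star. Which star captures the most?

Hydra

(27, 23, 22) — d² to each: Nova:283, Alpha:1298, Hydra:461 → nearest is Nova
(29, 17, 3) — d² to each: Nova:974, Alpha:1067, Hydra:894 → nearest is Hydra
(19, 11, 9) — d² to each: Nova:530, Alpha:411, Hydra:410 → nearest is Hydra
(2, 18, 3) — d² to each: Nova:780, Alpha:373, Hydra:1110 → nearest is Alpha
Tally — Nova:1, Alpha:1, Hydra:2. Hydra captures the most (2).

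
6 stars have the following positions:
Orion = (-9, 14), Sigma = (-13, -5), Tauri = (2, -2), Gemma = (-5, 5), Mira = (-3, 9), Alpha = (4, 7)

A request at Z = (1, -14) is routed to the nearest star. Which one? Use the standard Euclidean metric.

Tauri

Squared Euclidean distances:
d²(Z, Orion) = (1−(-9))² + (-14−14)² = 100 + 784 = 884
d²(Z, Sigma) = (1−(-13))² + (-14−(-5))² = 196 + 81 = 277
d²(Z, Tauri) = (1−2)² + (-14−(-2))² = 1 + 144 = 145
d²(Z, Gemma) = (1−(-5))² + (-14−5)² = 36 + 361 = 397
d²(Z, Mira) = (1−(-3))² + (-14−9)² = 16 + 529 = 545
d²(Z, Alpha) = (1−4)² + (-14−7)² = 9 + 441 = 450
Minimum is at Tauri.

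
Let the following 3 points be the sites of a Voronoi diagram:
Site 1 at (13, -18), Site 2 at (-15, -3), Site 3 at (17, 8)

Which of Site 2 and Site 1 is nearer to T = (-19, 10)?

Site 2

Compare squared distances:
d²(T, Site 2) = (-19−(-15))² + (10−(-3))² = 16 + 169 = 185
d²(T, Site 1) = (-19−13)² + (10−(-18))² = 1024 + 784 = 1808
185 < 1808, so Site 2 is closer.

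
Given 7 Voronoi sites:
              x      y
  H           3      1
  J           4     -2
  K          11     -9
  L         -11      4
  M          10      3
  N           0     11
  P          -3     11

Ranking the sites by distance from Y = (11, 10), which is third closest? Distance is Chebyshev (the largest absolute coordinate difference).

N

d(Y,H) = max(8, 9) = 9
d(Y,J) = max(7, 12) = 12
d(Y,K) = max(0, 19) = 19
d(Y,L) = max(22, 6) = 22
d(Y,M) = max(1, 7) = 7
d(Y,N) = max(11, 1) = 11
d(Y,P) = max(14, 1) = 14
Sorted ascending: M, H, N, J, … — the third-nearest is N.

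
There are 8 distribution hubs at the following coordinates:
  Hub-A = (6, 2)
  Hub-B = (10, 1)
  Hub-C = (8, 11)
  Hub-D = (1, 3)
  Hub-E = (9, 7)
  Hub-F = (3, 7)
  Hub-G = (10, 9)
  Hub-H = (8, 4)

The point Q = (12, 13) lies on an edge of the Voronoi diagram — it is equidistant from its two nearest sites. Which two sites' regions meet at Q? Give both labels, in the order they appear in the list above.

Squared distances from Q to each site:
d²(Q, Hub-A) = (12−6)² + (13−2)² = 36 + 121 = 157
d²(Q, Hub-B) = (12−10)² + (13−1)² = 4 + 144 = 148
d²(Q, Hub-C) = (12−8)² + (13−11)² = 16 + 4 = 20
d²(Q, Hub-D) = (12−1)² + (13−3)² = 121 + 100 = 221
d²(Q, Hub-E) = (12−9)² + (13−7)² = 9 + 36 = 45
d²(Q, Hub-F) = (12−3)² + (13−7)² = 81 + 36 = 117
d²(Q, Hub-G) = (12−10)² + (13−9)² = 4 + 16 = 20
d²(Q, Hub-H) = (12−8)² + (13−4)² = 16 + 81 = 97
Q is equidistant from Hub-C and Hub-G (both at squared distance 20), and every other site is strictly farther — so Q lies on the Hub-C–Hub-G Voronoi edge.

Hub-C and Hub-G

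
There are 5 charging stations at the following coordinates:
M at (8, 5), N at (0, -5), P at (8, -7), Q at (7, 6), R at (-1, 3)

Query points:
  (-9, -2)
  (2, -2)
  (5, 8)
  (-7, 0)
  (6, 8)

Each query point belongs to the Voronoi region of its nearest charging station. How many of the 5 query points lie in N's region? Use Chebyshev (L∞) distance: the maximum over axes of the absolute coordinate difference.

1

(-9, -2) — d to each: M:17, N:9, P:17, Q:16, R:8 → nearest is R
(2, -2) — d to each: M:7, N:3, P:6, Q:8, R:5 → nearest is N
(5, 8) — d to each: M:3, N:13, P:15, Q:2, R:6 → nearest is Q
(-7, 0) — d to each: M:15, N:7, P:15, Q:14, R:6 → nearest is R
(6, 8) — d to each: M:3, N:13, P:15, Q:2, R:7 → nearest is Q
1 of the 5 points has N as nearest.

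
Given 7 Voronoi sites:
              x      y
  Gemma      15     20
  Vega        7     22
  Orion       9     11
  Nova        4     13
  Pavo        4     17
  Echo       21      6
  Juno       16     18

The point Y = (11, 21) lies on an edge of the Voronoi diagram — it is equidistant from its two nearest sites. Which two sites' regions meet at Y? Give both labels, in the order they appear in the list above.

Squared distances from Y to each site:
d²(Y, Gemma) = (11−15)² + (21−20)² = 16 + 1 = 17
d²(Y, Vega) = (11−7)² + (21−22)² = 16 + 1 = 17
d²(Y, Orion) = (11−9)² + (21−11)² = 4 + 100 = 104
d²(Y, Nova) = (11−4)² + (21−13)² = 49 + 64 = 113
d²(Y, Pavo) = (11−4)² + (21−17)² = 49 + 16 = 65
d²(Y, Echo) = (11−21)² + (21−6)² = 100 + 225 = 325
d²(Y, Juno) = (11−16)² + (21−18)² = 25 + 9 = 34
Y is equidistant from Gemma and Vega (both at squared distance 17), and every other site is strictly farther — so Y lies on the Gemma–Vega Voronoi edge.

Gemma and Vega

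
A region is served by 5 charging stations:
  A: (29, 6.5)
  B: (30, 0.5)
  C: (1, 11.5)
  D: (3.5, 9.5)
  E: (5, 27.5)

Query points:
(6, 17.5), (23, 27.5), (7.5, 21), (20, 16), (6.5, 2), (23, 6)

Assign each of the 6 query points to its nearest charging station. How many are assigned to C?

1

(6, 17.5) — d² to each: A:650, B:865, C:61, D:70.25, E:101 → nearest is C
(23, 27.5) — d² to each: A:477, B:778, C:740, D:704.25, E:324 → nearest is E
(7.5, 21) — d² to each: A:672.5, B:926.5, C:132.5, D:148.25, E:48.5 → nearest is E
(20, 16) — d² to each: A:171.25, B:340.25, C:381.25, D:314.5, E:357.25 → nearest is A
(6.5, 2) — d² to each: A:526.5, B:554.5, C:120.5, D:65.25, E:652.5 → nearest is D
(23, 6) — d² to each: A:36.25, B:79.25, C:514.25, D:392.5, E:786.25 → nearest is A
1 of the 6 points has C as nearest.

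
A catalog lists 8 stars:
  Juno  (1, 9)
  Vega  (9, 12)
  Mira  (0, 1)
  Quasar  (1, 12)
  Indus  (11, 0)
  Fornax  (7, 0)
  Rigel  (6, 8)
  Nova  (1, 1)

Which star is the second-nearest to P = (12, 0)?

Squared Euclidean distances:
d²(P, Juno) = (12−1)² + (0−9)² = 121 + 81 = 202
d²(P, Vega) = (12−9)² + (0−12)² = 9 + 144 = 153
d²(P, Mira) = (12−0)² + (0−1)² = 144 + 1 = 145
d²(P, Quasar) = (12−1)² + (0−12)² = 121 + 144 = 265
d²(P, Indus) = (12−11)² + (0−0)² = 1 + 0 = 1
d²(P, Fornax) = (12−7)² + (0−0)² = 25 + 0 = 25
d²(P, Rigel) = (12−6)² + (0−8)² = 36 + 64 = 100
d²(P, Nova) = (12−1)² + (0−1)² = 121 + 1 = 122
Sorted ascending: Indus, Fornax, Rigel, … — the second-nearest is Fornax.

Fornax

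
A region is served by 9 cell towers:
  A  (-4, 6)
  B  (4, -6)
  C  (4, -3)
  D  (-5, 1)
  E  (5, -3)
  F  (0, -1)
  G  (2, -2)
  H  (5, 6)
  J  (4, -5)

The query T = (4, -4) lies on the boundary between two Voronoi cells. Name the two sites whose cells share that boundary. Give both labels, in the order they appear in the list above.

C and J

Squared distances from T to each site:
|TA|² = 64 + 100 = 164
|TB|² = 0 + 4 = 4
|TC|² = 0 + 1 = 1
|TD|² = 81 + 25 = 106
|TE|² = 1 + 1 = 2
|TF|² = 16 + 9 = 25
|TG|² = 4 + 4 = 8
|TH|² = 1 + 100 = 101
|TJ|² = 0 + 1 = 1
T is equidistant from C and J (both at squared distance 1), and every other site is strictly farther — so T lies on the C–J Voronoi edge.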